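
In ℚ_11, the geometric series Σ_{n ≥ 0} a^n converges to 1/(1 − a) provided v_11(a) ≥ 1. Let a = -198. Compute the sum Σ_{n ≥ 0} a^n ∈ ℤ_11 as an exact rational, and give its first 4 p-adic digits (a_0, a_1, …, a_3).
Σ a^n = 1/(1 − a) = 1/199;  first 4 digits = (1, 4, 3, 5)

v_11(a) = 1 ≥ 1, so the series converges in ℤ_11 to 1/(1 − a) = 1/(1 − (-198)) = 1/199. Expand this rational in ℤ_11: compute digits iteratively via d_i = x_i mod 11, x_{i+1} = (x_i − d_i)/11. The first 4 digits are (1, 4, 3, 5).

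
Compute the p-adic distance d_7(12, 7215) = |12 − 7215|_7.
d_7(12, 7215) = 1/2401

Step 1 — x − y = 12 − 7215 = -7203. Step 2 — v_7(-7203) = 4 (factor: -7203 = −(7^4 · 3); the sign does not affect v_p). Step 3 — |x − y|_7 = 7^{-4} = 1/2401.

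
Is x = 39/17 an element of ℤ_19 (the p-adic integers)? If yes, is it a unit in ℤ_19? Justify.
x ∈ ℤ_19^× (unit); v_19(x) = 0

ℤ_19 = {x ∈ ℚ_19 : v_19(x) ≥ 0} and ℤ_19^× = {x ∈ ℤ_19 : v_19(x) = 0}. Here v_19(39/17) = v_19(num) − v_19(den) = 0; compare against these criteria.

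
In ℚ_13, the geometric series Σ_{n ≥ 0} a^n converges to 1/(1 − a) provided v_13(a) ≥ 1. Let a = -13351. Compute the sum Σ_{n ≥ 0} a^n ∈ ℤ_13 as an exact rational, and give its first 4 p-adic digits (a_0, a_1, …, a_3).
Σ a^n = 1/(1 − a) = 1/13352;  first 4 digits = (1, 0, 12, 6)

v_13(a) = 2 ≥ 1, so the series converges in ℤ_13 to 1/(1 − a) = 1/(1 − (-13351)) = 1/13352. Expand this rational in ℤ_13: compute digits iteratively via d_i = x_i mod 13, x_{i+1} = (x_i − d_i)/13. The first 4 digits are (1, 0, 12, 6).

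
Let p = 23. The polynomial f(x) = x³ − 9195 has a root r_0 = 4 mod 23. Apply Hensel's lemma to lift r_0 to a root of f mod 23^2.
r_1 = 73 (mod 529)

Hensel: r_{i+1} = r_i − f(r_i)/f′(r_i) mod 23^{i+2}, where f′(x) = 3x². Iterate:
  r_0 = 4 (mod 23)
  r_1 = 73 (mod 529)
Final: r = 73 with f(r) ≡ 0 mod 23^2.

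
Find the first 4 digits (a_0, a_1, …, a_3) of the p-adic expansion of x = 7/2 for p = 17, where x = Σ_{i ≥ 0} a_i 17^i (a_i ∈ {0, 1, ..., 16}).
(a_0, …, a_3) = (12, 8, 8, 8)

v_17(7/2) = 0 (numerator and denominator both coprime to 17), so x ∈ ℤ_17^×. Compute digits iteratively via a_i = x_i mod 17, x_{i+1} = (x_i − a_i)/17, with x_0 = x:
  x_0 = 7/2;  a_0 = 12;  x_1 = (x_0 − 12)/17 = -1/2
  x_1 = -1/2;  a_1 = 8;  x_2 = (x_1 − 8)/17 = -1/2
  x_2 = -1/2;  a_2 = 8;  x_3 = (x_2 − 8)/17 = -1/2
  x_3 = -1/2;  a_3 = 8;  x_4 = (x_3 − 8)/17 = -1/2
Digits: (12, 8, 8, 8).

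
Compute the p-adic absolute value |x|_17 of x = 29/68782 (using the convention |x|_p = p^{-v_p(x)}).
|29/68782|_17 = 4913

Step 1 — compute v_17(x) by factoring powers of 17 out of the numerator and denominator: v_17(29/68782) = -3. Step 2 — apply |x|_p = p^{-v_p(x)} = 17^{3} = 4913.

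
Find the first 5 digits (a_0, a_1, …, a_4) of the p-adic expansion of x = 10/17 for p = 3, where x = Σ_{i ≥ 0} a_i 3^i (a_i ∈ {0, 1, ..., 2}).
(a_0, …, a_4) = (2, 2, 2, 1, 2)

v_3(10/17) = 0 (numerator and denominator both coprime to 3), so x ∈ ℤ_3^×. Compute digits iteratively via a_i = x_i mod 3, x_{i+1} = (x_i − a_i)/3, with x_0 = x:
  x_0 = 10/17;  a_0 = 2;  x_1 = (x_0 − 2)/3 = -8/17
  x_1 = -8/17;  a_1 = 2;  x_2 = (x_1 − 2)/3 = -14/17
  x_2 = -14/17;  a_2 = 2;  x_3 = (x_2 − 2)/3 = -16/17
  x_3 = -16/17;  a_3 = 1;  x_4 = (x_3 − 1)/3 = -11/17
  x_4 = -11/17;  a_4 = 2;  x_5 = (x_4 − 2)/3 = -15/17
Digits: (2, 2, 2, 1, 2).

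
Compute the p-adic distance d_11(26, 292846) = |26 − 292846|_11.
d_11(26, 292846) = 1/14641

Step 1 — x − y = 26 − 292846 = -292820. Step 2 — v_11(-292820) = 4 (factor: -292820 = −(11^4 · 20); the sign does not affect v_p). Step 3 — |x − y|_11 = 11^{-4} = 1/14641.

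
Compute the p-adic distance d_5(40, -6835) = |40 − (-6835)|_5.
d_5(40, -6835) = 1/625

Step 1 — x − y = 40 − (-6835) = 6875. Step 2 — v_5(6875) = 4 (factor: 6875 = (5^4 · 11); the sign does not affect v_p). Step 3 — |x − y|_5 = 5^{-4} = 1/625.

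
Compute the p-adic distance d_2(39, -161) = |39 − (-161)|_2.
d_2(39, -161) = 1/8

Step 1 — x − y = 39 − (-161) = 200. Step 2 — v_2(200) = 3 (factor: 200 = (2^3 · 25); the sign does not affect v_p). Step 3 — |x − y|_2 = 2^{-3} = 1/8.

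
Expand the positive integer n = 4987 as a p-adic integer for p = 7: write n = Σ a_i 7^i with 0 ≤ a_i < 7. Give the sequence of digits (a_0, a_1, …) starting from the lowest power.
(a_0, a_1, …) = (3, 5, 3, 0, 2)

Repeated division by 7 gives the digits low-to-high: 4987 = 3 + 5·7^1 + 3·7^2 + 2·7^4. Digit sequence: (3, 5, 3, 0, 2).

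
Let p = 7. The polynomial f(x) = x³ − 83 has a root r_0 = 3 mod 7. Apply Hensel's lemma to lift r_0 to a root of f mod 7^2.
r_1 = 45 (mod 49)

Hensel: r_{i+1} = r_i − f(r_i)/f′(r_i) mod 7^{i+2}, where f′(x) = 3x². Iterate:
  r_0 = 3 (mod 7)
  r_1 = 45 (mod 49)
Final: r = 45 with f(r) ≡ 0 mod 7^2.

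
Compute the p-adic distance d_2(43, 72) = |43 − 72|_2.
d_2(43, 72) = 1

Step 1 — x − y = 43 − 72 = -29. Step 2 — v_2(-29) = 0 (factor: -29 = −(2^0 · 29); the sign does not affect v_p). Step 3 — |x − y|_2 = 2^{0} = 1.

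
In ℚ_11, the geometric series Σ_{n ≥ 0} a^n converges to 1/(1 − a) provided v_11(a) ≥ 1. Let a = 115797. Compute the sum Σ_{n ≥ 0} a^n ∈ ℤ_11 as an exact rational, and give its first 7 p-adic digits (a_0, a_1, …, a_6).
Σ a^n = 1/(1 − a) = -1/115796;  first 7 digits = (1, 0, 0, 10, 7, 0, 1)

v_11(a) = 3 ≥ 1, so the series converges in ℤ_11 to 1/(1 − a) = 1/(1 − 115797) = -1/115796. Expand this rational in ℤ_11: compute digits iteratively via d_i = x_i mod 11, x_{i+1} = (x_i − d_i)/11. The first 7 digits are (1, 0, 0, 10, 7, 0, 1).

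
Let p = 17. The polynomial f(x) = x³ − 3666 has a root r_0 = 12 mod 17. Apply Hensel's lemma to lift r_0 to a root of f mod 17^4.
r_3 = 20106 (mod 83521)

Hensel: r_{i+1} = r_i − f(r_i)/f′(r_i) mod 17^{i+2}, where f′(x) = 3x². Iterate:
  r_0 = 12 (mod 17)
  r_1 = 165 (mod 289)
  r_2 = 454 (mod 4913)
  r_3 = 20106 (mod 83521)
Final: r = 20106 with f(r) ≡ 0 mod 17^4.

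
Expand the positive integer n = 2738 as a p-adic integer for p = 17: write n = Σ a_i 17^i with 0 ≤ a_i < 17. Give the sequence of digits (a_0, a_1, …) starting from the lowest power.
(a_0, a_1, …) = (1, 8, 9)

Repeated division by 17 gives the digits low-to-high: 2738 = 1 + 8·17^1 + 9·17^2. Digit sequence: (1, 8, 9).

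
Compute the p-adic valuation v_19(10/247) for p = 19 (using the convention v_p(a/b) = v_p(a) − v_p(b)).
v_19(10/247) = -1

Factor powers of 19 from the numerator and denominator of the reduced fraction: 10 = 19^0 · 10 and 247 = 19^1 · 13. Apply v_p(a/b) = v_p(a) − v_p(b): v_19(10/247) = 0 − 1 = -1.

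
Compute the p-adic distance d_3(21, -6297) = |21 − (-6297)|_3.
d_3(21, -6297) = 1/243

Step 1 — x − y = 21 − (-6297) = 6318. Step 2 — v_3(6318) = 5 (factor: 6318 = (3^5 · 26); the sign does not affect v_p). Step 3 — |x − y|_3 = 3^{-5} = 1/243.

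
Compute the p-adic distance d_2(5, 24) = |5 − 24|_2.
d_2(5, 24) = 1

Step 1 — x − y = 5 − 24 = -19. Step 2 — v_2(-19) = 0 (factor: -19 = −(2^0 · 19); the sign does not affect v_p). Step 3 — |x − y|_2 = 2^{0} = 1.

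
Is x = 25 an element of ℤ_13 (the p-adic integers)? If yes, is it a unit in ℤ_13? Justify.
x ∈ ℤ_13^× (unit); v_13(x) = 0

ℤ_13 = {x ∈ ℚ_13 : v_13(x) ≥ 0} and ℤ_13^× = {x ∈ ℤ_13 : v_13(x) = 0}. Here v_13(25) = v_13(num) − v_13(den) = 0; compare against these criteria.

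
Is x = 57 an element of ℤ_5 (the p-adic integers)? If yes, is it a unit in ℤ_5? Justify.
x ∈ ℤ_5^× (unit); v_5(x) = 0

ℤ_5 = {x ∈ ℚ_5 : v_5(x) ≥ 0} and ℤ_5^× = {x ∈ ℤ_5 : v_5(x) = 0}. Here v_5(57) = v_5(num) − v_5(den) = 0; compare against these criteria.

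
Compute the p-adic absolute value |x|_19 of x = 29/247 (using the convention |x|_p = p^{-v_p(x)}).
|29/247|_19 = 19

Step 1 — compute v_19(x) by factoring powers of 19 out of the numerator and denominator: v_19(29/247) = -1. Step 2 — apply |x|_p = p^{-v_p(x)} = 19^{1} = 19.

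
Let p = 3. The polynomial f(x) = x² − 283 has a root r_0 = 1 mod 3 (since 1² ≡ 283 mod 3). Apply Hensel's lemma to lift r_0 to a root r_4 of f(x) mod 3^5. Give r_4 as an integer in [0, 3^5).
r_4 = 70 (mod 243)

Hensel's recurrence: r_{i+1} = r_i − f(r_i)·(f′(r_i))^{-1} mod 3^{i+2}, with f′(x) = 2x. Iterate:
  r_0 = 1 (mod 3)
  r_1 = 7 (mod 9)
  r_2 = 16 (mod 27)
  r_3 = 70 (mod 81)
  r_4 = 70 (mod 243)
Final: r_4 = 70, and one checks f(r_4) ≡ 0 mod 3^5.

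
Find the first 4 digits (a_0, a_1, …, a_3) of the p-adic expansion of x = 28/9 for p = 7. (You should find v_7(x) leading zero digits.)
(a_0, …, a_3) = (0, 2, 6, 3)

v_7(28/9) = 1, so a_0 = ... = a_0 = 0. Factor out: x = 7^1 · u with u = 4/9 a unit in ℤ_7. Expand u iteratively via a_{v+i} = u_i mod 7, u_{i+1} = (u_i − a_{v+i})/7:
  u_0 = 4/9;  a_1 = 2;  u_1 = (u_0 − 2)/7 = -2/9
  u_1 = -2/9;  a_2 = 6;  u_2 = (u_1 − 6)/7 = -8/9
  u_2 = -8/9;  a_3 = 3;  u_3 = (u_2 − 3)/7 = -5/9
Digits: (0, 2, 6, 3).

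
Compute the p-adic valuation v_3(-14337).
v_3(-14337) = 5

v_3(n) is the largest exponent k such that 3^k divides n. Factor out: -14337 = -3^5 · 59. (Sign doesn't affect v_p.) So v_3(-14337) = 5.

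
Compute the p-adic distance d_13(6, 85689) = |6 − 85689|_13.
d_13(6, 85689) = 1/28561

Step 1 — x − y = 6 − 85689 = -85683. Step 2 — v_13(-85683) = 4 (factor: -85683 = −(13^4 · 3); the sign does not affect v_p). Step 3 — |x − y|_13 = 13^{-4} = 1/28561.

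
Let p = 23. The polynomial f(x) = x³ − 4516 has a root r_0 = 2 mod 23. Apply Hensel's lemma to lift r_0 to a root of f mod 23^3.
r_2 = 2141 (mod 12167)

Hensel: r_{i+1} = r_i − f(r_i)/f′(r_i) mod 23^{i+2}, where f′(x) = 3x². Iterate:
  r_0 = 2 (mod 23)
  r_1 = 25 (mod 529)
  r_2 = 2141 (mod 12167)
Final: r = 2141 with f(r) ≡ 0 mod 23^3.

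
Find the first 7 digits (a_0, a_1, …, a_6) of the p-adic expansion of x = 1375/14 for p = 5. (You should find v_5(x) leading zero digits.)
(a_0, …, a_6) = (0, 0, 0, 4, 4, 3, 1)

v_5(1375/14) = 3, so a_0 = ... = a_2 = 0. Factor out: x = 5^3 · u with u = 11/14 a unit in ℤ_5. Expand u iteratively via a_{v+i} = u_i mod 5, u_{i+1} = (u_i − a_{v+i})/5:
  u_0 = 11/14;  a_3 = 4;  u_1 = (u_0 − 4)/5 = -9/14
  u_1 = -9/14;  a_4 = 4;  u_2 = (u_1 − 4)/5 = -13/14
  u_2 = -13/14;  a_5 = 3;  u_3 = (u_2 − 3)/5 = -11/14
  u_3 = -11/14;  a_6 = 1;  u_4 = (u_3 − 1)/5 = -5/14
Digits: (0, 0, 0, 4, 4, 3, 1).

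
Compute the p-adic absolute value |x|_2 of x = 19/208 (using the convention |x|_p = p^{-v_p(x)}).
|19/208|_2 = 16

Step 1 — compute v_2(x) by factoring powers of 2 out of the numerator and denominator: v_2(19/208) = -4. Step 2 — apply |x|_p = p^{-v_p(x)} = 2^{4} = 16.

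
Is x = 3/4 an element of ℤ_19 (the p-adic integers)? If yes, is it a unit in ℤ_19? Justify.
x ∈ ℤ_19^× (unit); v_19(x) = 0

ℤ_19 = {x ∈ ℚ_19 : v_19(x) ≥ 0} and ℤ_19^× = {x ∈ ℤ_19 : v_19(x) = 0}. Here v_19(3/4) = v_19(num) − v_19(den) = 0; compare against these criteria.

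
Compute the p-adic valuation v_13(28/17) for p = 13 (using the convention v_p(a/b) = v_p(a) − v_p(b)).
v_13(28/17) = 0

Factor powers of 13 from the numerator and denominator of the reduced fraction: 28 = 13^0 · 28 and 17 = 13^0 · 17. Apply v_p(a/b) = v_p(a) − v_p(b): v_13(28/17) = 0 − 0 = 0.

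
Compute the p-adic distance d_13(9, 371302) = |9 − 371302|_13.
d_13(9, 371302) = 1/371293

Step 1 — x − y = 9 − 371302 = -371293. Step 2 — v_13(-371293) = 5 (factor: -371293 = −(13^5 · 1); the sign does not affect v_p). Step 3 — |x − y|_13 = 13^{-5} = 1/371293.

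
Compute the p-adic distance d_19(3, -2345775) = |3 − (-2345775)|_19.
d_19(3, -2345775) = 1/130321

Step 1 — x − y = 3 − (-2345775) = 2345778. Step 2 — v_19(2345778) = 4 (factor: 2345778 = (19^4 · 18); the sign does not affect v_p). Step 3 — |x − y|_19 = 19^{-4} = 1/130321.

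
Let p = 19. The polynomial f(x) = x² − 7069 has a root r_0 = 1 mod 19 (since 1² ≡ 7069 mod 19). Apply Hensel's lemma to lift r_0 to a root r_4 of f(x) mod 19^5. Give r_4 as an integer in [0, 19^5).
r_4 = 1489050 (mod 2476099)

Hensel's recurrence: r_{i+1} = r_i − f(r_i)·(f′(r_i))^{-1} mod 19^{i+2}, with f′(x) = 2x. Iterate:
  r_0 = 1 (mod 19)
  r_1 = 286 (mod 361)
  r_2 = 647 (mod 6859)
  r_3 = 55519 (mod 130321)
  r_4 = 1489050 (mod 2476099)
Final: r_4 = 1489050, and one checks f(r_4) ≡ 0 mod 19^5.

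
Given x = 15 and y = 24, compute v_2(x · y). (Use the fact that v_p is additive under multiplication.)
v_2(360) = 3

v_p(x) = 0 (factor: 15 = 2^0 · 15); v_p(y) = 3 (factor: 24 = 2^3 · 3). Additivity: v_p(xy) = v_p(x) + v_p(y) = 0 + 3 = 3. (Direct check: xy = 360 = 2^3 · (45).)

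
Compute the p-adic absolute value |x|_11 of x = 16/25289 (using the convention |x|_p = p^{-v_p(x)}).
|16/25289|_11 = 1331

Step 1 — compute v_11(x) by factoring powers of 11 out of the numerator and denominator: v_11(16/25289) = -3. Step 2 — apply |x|_p = p^{-v_p(x)} = 11^{3} = 1331.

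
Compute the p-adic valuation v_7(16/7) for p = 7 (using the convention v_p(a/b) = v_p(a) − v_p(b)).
v_7(16/7) = -1

Factor powers of 7 from the numerator and denominator of the reduced fraction: 16 = 7^0 · 16 and 7 = 7^1 · 1. Apply v_p(a/b) = v_p(a) − v_p(b): v_7(16/7) = 0 − 1 = -1.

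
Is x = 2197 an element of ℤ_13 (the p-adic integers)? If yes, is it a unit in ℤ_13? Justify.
x ∈ ℤ_13 but not a unit; v_13(x) = 3 > 0

ℤ_13 = {x ∈ ℚ_13 : v_13(x) ≥ 0} and ℤ_13^× = {x ∈ ℤ_13 : v_13(x) = 0}. Here v_13(2197) = v_13(num) − v_13(den) = 3; compare against these criteria.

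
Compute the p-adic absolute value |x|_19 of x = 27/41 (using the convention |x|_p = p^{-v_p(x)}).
|27/41|_19 = 1

Step 1 — compute v_19(x) by factoring powers of 19 out of the numerator and denominator: v_19(27/41) = 0. Step 2 — apply |x|_p = p^{-v_p(x)} = 19^{0} = 1.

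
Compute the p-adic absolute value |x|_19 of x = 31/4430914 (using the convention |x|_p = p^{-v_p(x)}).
|31/4430914|_19 = 130321

Step 1 — compute v_19(x) by factoring powers of 19 out of the numerator and denominator: v_19(31/4430914) = -4. Step 2 — apply |x|_p = p^{-v_p(x)} = 19^{4} = 130321.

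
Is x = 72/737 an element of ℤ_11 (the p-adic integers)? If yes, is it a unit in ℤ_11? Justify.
x ∉ ℤ_11 (v_11(x) = -1 < 0)

ℤ_11 = {x ∈ ℚ_11 : v_11(x) ≥ 0} and ℤ_11^× = {x ∈ ℤ_11 : v_11(x) = 0}. Here v_11(72/737) = v_11(num) − v_11(den) = -1; compare against these criteria.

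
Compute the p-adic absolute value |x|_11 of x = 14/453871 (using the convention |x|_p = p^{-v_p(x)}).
|14/453871|_11 = 14641

Step 1 — compute v_11(x) by factoring powers of 11 out of the numerator and denominator: v_11(14/453871) = -4. Step 2 — apply |x|_p = p^{-v_p(x)} = 11^{4} = 14641.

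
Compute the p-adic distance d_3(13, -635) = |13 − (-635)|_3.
d_3(13, -635) = 1/81

Step 1 — x − y = 13 − (-635) = 648. Step 2 — v_3(648) = 4 (factor: 648 = (3^4 · 8); the sign does not affect v_p). Step 3 — |x − y|_3 = 3^{-4} = 1/81.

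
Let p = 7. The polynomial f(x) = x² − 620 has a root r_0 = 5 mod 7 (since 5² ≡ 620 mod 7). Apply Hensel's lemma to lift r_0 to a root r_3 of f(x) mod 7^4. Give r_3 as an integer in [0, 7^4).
r_3 = 628 (mod 2401)

Hensel's recurrence: r_{i+1} = r_i − f(r_i)·(f′(r_i))^{-1} mod 7^{i+2}, with f′(x) = 2x. Iterate:
  r_0 = 5 (mod 7)
  r_1 = 40 (mod 49)
  r_2 = 285 (mod 343)
  r_3 = 628 (mod 2401)
Final: r_3 = 628, and one checks f(r_3) ≡ 0 mod 7^4.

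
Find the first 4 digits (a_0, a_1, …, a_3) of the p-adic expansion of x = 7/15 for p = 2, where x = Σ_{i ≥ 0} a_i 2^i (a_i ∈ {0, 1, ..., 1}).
(a_0, …, a_3) = (1, 0, 0, 1)

v_2(7/15) = 0 (numerator and denominator both coprime to 2), so x ∈ ℤ_2^×. Compute digits iteratively via a_i = x_i mod 2, x_{i+1} = (x_i − a_i)/2, with x_0 = x:
  x_0 = 7/15;  a_0 = 1;  x_1 = (x_0 − 1)/2 = -4/15
  x_1 = -4/15;  a_1 = 0;  x_2 = (x_1 − 0)/2 = -2/15
  x_2 = -2/15;  a_2 = 0;  x_3 = (x_2 − 0)/2 = -1/15
  x_3 = -1/15;  a_3 = 1;  x_4 = (x_3 − 1)/2 = -8/15
Digits: (1, 0, 0, 1).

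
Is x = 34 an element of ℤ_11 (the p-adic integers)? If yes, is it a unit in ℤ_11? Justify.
x ∈ ℤ_11^× (unit); v_11(x) = 0

ℤ_11 = {x ∈ ℚ_11 : v_11(x) ≥ 0} and ℤ_11^× = {x ∈ ℤ_11 : v_11(x) = 0}. Here v_11(34) = v_11(num) − v_11(den) = 0; compare against these criteria.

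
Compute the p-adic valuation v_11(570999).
v_11(570999) = 4

v_11(n) is the largest exponent k such that 11^k divides n. Factor out: 570999 = 11^4 · 39. (Sign doesn't affect v_p.) So v_11(570999) = 4.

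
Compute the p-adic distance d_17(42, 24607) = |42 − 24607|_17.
d_17(42, 24607) = 1/4913

Step 1 — x − y = 42 − 24607 = -24565. Step 2 — v_17(-24565) = 3 (factor: -24565 = −(17^3 · 5); the sign does not affect v_p). Step 3 — |x − y|_17 = 17^{-3} = 1/4913.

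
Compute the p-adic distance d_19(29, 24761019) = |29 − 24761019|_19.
d_19(29, 24761019) = 1/2476099

Step 1 — x − y = 29 − 24761019 = -24760990. Step 2 — v_19(-24760990) = 5 (factor: -24760990 = −(19^5 · 10); the sign does not affect v_p). Step 3 — |x − y|_19 = 19^{-5} = 1/2476099.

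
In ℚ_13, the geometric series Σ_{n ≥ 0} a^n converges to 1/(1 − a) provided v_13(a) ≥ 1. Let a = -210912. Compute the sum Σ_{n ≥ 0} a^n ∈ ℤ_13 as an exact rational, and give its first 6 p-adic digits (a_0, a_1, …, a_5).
Σ a^n = 1/(1 − a) = 1/210913;  first 6 digits = (1, 0, 0, 8, 5, 12)

v_13(a) = 3 ≥ 1, so the series converges in ℤ_13 to 1/(1 − a) = 1/(1 − (-210912)) = 1/210913. Expand this rational in ℤ_13: compute digits iteratively via d_i = x_i mod 13, x_{i+1} = (x_i − d_i)/13. The first 6 digits are (1, 0, 0, 8, 5, 12).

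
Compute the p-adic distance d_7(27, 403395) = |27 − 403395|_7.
d_7(27, 403395) = 1/16807

Step 1 — x − y = 27 − 403395 = -403368. Step 2 — v_7(-403368) = 5 (factor: -403368 = −(7^5 · 24); the sign does not affect v_p). Step 3 — |x − y|_7 = 7^{-5} = 1/16807.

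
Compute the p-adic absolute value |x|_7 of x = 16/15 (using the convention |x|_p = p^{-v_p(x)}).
|16/15|_7 = 1

Step 1 — compute v_7(x) by factoring powers of 7 out of the numerator and denominator: v_7(16/15) = 0. Step 2 — apply |x|_p = p^{-v_p(x)} = 7^{0} = 1.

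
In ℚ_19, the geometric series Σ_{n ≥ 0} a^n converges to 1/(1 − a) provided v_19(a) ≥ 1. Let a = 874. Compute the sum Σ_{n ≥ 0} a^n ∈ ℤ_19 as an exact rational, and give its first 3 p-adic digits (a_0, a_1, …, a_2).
Σ a^n = 1/(1 − a) = -1/873;  first 3 digits = (1, 8, 9)

v_19(a) = 1 ≥ 1, so the series converges in ℤ_19 to 1/(1 − a) = 1/(1 − 874) = -1/873. Expand this rational in ℤ_19: compute digits iteratively via d_i = x_i mod 19, x_{i+1} = (x_i − d_i)/19. The first 3 digits are (1, 8, 9).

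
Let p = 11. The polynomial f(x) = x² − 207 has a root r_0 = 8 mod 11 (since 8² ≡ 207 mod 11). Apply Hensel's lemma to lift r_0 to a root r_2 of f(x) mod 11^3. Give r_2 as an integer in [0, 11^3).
r_2 = 811 (mod 1331)

Hensel's recurrence: r_{i+1} = r_i − f(r_i)·(f′(r_i))^{-1} mod 11^{i+2}, with f′(x) = 2x. Iterate:
  r_0 = 8 (mod 11)
  r_1 = 85 (mod 121)
  r_2 = 811 (mod 1331)
Final: r_2 = 811, and one checks f(r_2) ≡ 0 mod 11^3.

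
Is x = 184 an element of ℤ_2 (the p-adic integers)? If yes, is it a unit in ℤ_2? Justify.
x ∈ ℤ_2 but not a unit; v_2(x) = 3 > 0

ℤ_2 = {x ∈ ℚ_2 : v_2(x) ≥ 0} and ℤ_2^× = {x ∈ ℤ_2 : v_2(x) = 0}. Here v_2(184) = v_2(num) − v_2(den) = 3; compare against these criteria.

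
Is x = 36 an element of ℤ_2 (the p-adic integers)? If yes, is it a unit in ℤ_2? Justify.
x ∈ ℤ_2 but not a unit; v_2(x) = 2 > 0

ℤ_2 = {x ∈ ℚ_2 : v_2(x) ≥ 0} and ℤ_2^× = {x ∈ ℤ_2 : v_2(x) = 0}. Here v_2(36) = v_2(num) − v_2(den) = 2; compare against these criteria.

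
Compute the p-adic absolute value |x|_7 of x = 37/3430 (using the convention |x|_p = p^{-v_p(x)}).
|37/3430|_7 = 343

Step 1 — compute v_7(x) by factoring powers of 7 out of the numerator and denominator: v_7(37/3430) = -3. Step 2 — apply |x|_p = p^{-v_p(x)} = 7^{3} = 343.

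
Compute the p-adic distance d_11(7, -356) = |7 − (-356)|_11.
d_11(7, -356) = 1/121

Step 1 — x − y = 7 − (-356) = 363. Step 2 — v_11(363) = 2 (factor: 363 = (11^2 · 3); the sign does not affect v_p). Step 3 — |x − y|_11 = 11^{-2} = 1/121.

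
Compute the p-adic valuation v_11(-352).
v_11(-352) = 1

v_11(n) is the largest exponent k such that 11^k divides n. Factor out: -352 = -11^1 · 32. (Sign doesn't affect v_p.) So v_11(-352) = 1.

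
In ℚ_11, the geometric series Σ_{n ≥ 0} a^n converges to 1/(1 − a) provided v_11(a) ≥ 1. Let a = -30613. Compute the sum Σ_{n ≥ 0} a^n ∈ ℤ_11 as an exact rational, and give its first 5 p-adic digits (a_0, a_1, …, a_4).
Σ a^n = 1/(1 − a) = 1/30614;  first 5 digits = (1, 0, 0, 10, 8)

v_11(a) = 3 ≥ 1, so the series converges in ℤ_11 to 1/(1 − a) = 1/(1 − (-30613)) = 1/30614. Expand this rational in ℤ_11: compute digits iteratively via d_i = x_i mod 11, x_{i+1} = (x_i − d_i)/11. The first 5 digits are (1, 0, 0, 10, 8).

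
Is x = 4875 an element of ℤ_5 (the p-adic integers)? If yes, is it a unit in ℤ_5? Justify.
x ∈ ℤ_5 but not a unit; v_5(x) = 3 > 0

ℤ_5 = {x ∈ ℚ_5 : v_5(x) ≥ 0} and ℤ_5^× = {x ∈ ℤ_5 : v_5(x) = 0}. Here v_5(4875) = v_5(num) − v_5(den) = 3; compare against these criteria.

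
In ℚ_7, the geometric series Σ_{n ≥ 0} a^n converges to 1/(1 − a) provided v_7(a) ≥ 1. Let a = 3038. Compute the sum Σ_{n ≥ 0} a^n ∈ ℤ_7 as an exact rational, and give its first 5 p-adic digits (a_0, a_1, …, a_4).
Σ a^n = 1/(1 − a) = -1/3037;  first 5 digits = (1, 0, 6, 1, 2)

v_7(a) = 2 ≥ 1, so the series converges in ℤ_7 to 1/(1 − a) = 1/(1 − 3038) = -1/3037. Expand this rational in ℤ_7: compute digits iteratively via d_i = x_i mod 7, x_{i+1} = (x_i − d_i)/7. The first 5 digits are (1, 0, 6, 1, 2).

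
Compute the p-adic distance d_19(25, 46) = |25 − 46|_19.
d_19(25, 46) = 1

Step 1 — x − y = 25 − 46 = -21. Step 2 — v_19(-21) = 0 (factor: -21 = −(19^0 · 21); the sign does not affect v_p). Step 3 — |x − y|_19 = 19^{0} = 1.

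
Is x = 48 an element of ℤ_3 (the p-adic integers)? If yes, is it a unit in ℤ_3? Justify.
x ∈ ℤ_3 but not a unit; v_3(x) = 1 > 0

ℤ_3 = {x ∈ ℚ_3 : v_3(x) ≥ 0} and ℤ_3^× = {x ∈ ℤ_3 : v_3(x) = 0}. Here v_3(48) = v_3(num) − v_3(den) = 1; compare against these criteria.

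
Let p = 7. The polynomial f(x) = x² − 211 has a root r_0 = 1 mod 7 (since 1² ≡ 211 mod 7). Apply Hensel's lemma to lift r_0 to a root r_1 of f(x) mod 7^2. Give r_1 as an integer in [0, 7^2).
r_1 = 8 (mod 49)

Hensel's recurrence: r_{i+1} = r_i − f(r_i)·(f′(r_i))^{-1} mod 7^{i+2}, with f′(x) = 2x. Iterate:
  r_0 = 1 (mod 7)
  r_1 = 8 (mod 49)
Final: r_1 = 8, and one checks f(r_1) ≡ 0 mod 7^2.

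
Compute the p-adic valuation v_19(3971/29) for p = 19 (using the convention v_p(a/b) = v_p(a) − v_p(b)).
v_19(3971/29) = 2

Factor powers of 19 from the numerator and denominator of the reduced fraction: 3971 = 19^2 · 11 and 29 = 19^0 · 29. Apply v_p(a/b) = v_p(a) − v_p(b): v_19(3971/29) = 2 − 0 = 2.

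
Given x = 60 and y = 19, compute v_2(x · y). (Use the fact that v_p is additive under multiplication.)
v_2(1140) = 2

v_p(x) = 2 (factor: 60 = 2^2 · 15); v_p(y) = 0 (factor: 19 = 2^0 · 19). Additivity: v_p(xy) = v_p(x) + v_p(y) = 2 + 0 = 2. (Direct check: xy = 1140 = 2^2 · (285).)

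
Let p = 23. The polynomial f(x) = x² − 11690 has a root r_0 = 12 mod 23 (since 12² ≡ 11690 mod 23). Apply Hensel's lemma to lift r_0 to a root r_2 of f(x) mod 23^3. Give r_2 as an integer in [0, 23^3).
r_2 = 5210 (mod 12167)

Hensel's recurrence: r_{i+1} = r_i − f(r_i)·(f′(r_i))^{-1} mod 23^{i+2}, with f′(x) = 2x. Iterate:
  r_0 = 12 (mod 23)
  r_1 = 449 (mod 529)
  r_2 = 5210 (mod 12167)
Final: r_2 = 5210, and one checks f(r_2) ≡ 0 mod 23^3.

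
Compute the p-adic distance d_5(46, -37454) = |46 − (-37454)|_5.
d_5(46, -37454) = 1/3125

Step 1 — x − y = 46 − (-37454) = 37500. Step 2 — v_5(37500) = 5 (factor: 37500 = (5^5 · 12); the sign does not affect v_p). Step 3 — |x − y|_5 = 5^{-5} = 1/3125.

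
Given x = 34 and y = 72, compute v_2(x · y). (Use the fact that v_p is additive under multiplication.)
v_2(2448) = 4

v_p(x) = 1 (factor: 34 = 2^1 · 17); v_p(y) = 3 (factor: 72 = 2^3 · 9). Additivity: v_p(xy) = v_p(x) + v_p(y) = 1 + 3 = 4. (Direct check: xy = 2448 = 2^4 · (153).)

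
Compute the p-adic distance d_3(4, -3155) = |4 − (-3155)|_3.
d_3(4, -3155) = 1/243

Step 1 — x − y = 4 − (-3155) = 3159. Step 2 — v_3(3159) = 5 (factor: 3159 = (3^5 · 13); the sign does not affect v_p). Step 3 — |x − y|_3 = 3^{-5} = 1/243.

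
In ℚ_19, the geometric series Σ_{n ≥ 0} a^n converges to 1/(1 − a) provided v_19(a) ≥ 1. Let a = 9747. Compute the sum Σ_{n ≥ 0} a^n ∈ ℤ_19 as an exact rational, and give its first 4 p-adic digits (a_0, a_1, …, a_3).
Σ a^n = 1/(1 − a) = -1/9746;  first 4 digits = (1, 0, 8, 1)

v_19(a) = 2 ≥ 1, so the series converges in ℤ_19 to 1/(1 − a) = 1/(1 − 9747) = -1/9746. Expand this rational in ℤ_19: compute digits iteratively via d_i = x_i mod 19, x_{i+1} = (x_i − d_i)/19. The first 4 digits are (1, 0, 8, 1).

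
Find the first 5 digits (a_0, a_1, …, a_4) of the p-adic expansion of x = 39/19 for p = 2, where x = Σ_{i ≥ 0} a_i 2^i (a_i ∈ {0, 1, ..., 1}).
(a_0, …, a_4) = (1, 0, 1, 1, 1)

v_2(39/19) = 0 (numerator and denominator both coprime to 2), so x ∈ ℤ_2^×. Compute digits iteratively via a_i = x_i mod 2, x_{i+1} = (x_i − a_i)/2, with x_0 = x:
  x_0 = 39/19;  a_0 = 1;  x_1 = (x_0 − 1)/2 = 10/19
  x_1 = 10/19;  a_1 = 0;  x_2 = (x_1 − 0)/2 = 5/19
  x_2 = 5/19;  a_2 = 1;  x_3 = (x_2 − 1)/2 = -7/19
  x_3 = -7/19;  a_3 = 1;  x_4 = (x_3 − 1)/2 = -13/19
  x_4 = -13/19;  a_4 = 1;  x_5 = (x_4 − 1)/2 = -16/19
Digits: (1, 0, 1, 1, 1).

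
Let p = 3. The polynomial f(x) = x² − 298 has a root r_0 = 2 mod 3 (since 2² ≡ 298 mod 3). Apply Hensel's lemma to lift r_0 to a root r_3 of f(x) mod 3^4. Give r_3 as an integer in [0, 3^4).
r_3 = 53 (mod 81)

Hensel's recurrence: r_{i+1} = r_i − f(r_i)·(f′(r_i))^{-1} mod 3^{i+2}, with f′(x) = 2x. Iterate:
  r_0 = 2 (mod 3)
  r_1 = 8 (mod 9)
  r_2 = 26 (mod 27)
  r_3 = 53 (mod 81)
Final: r_3 = 53, and one checks f(r_3) ≡ 0 mod 3^4.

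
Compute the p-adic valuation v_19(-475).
v_19(-475) = 1

v_19(n) is the largest exponent k such that 19^k divides n. Factor out: -475 = -19^1 · 25. (Sign doesn't affect v_p.) So v_19(-475) = 1.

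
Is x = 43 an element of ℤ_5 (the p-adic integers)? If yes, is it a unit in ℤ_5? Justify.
x ∈ ℤ_5^× (unit); v_5(x) = 0

ℤ_5 = {x ∈ ℚ_5 : v_5(x) ≥ 0} and ℤ_5^× = {x ∈ ℤ_5 : v_5(x) = 0}. Here v_5(43) = v_5(num) − v_5(den) = 0; compare against these criteria.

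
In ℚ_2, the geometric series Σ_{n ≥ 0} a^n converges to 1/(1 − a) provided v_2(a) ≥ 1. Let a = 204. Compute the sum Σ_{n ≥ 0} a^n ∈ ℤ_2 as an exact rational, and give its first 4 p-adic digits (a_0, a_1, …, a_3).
Σ a^n = 1/(1 − a) = -1/203;  first 4 digits = (1, 0, 1, 1)

v_2(a) = 2 ≥ 1, so the series converges in ℤ_2 to 1/(1 − a) = 1/(1 − 204) = -1/203. Expand this rational in ℤ_2: compute digits iteratively via d_i = x_i mod 2, x_{i+1} = (x_i − d_i)/2. The first 4 digits are (1, 0, 1, 1).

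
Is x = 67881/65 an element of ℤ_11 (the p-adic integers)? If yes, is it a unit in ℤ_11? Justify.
x ∈ ℤ_11 but not a unit; v_11(x) = 3 > 0

ℤ_11 = {x ∈ ℚ_11 : v_11(x) ≥ 0} and ℤ_11^× = {x ∈ ℤ_11 : v_11(x) = 0}. Here v_11(67881/65) = v_11(num) − v_11(den) = 3; compare against these criteria.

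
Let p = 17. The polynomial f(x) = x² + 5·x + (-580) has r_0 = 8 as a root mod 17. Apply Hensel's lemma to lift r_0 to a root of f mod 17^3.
r_2 = 994 (mod 4913)

Hensel: r_{i+1} = r_i − f(r_i)·(f′(r_i))^{-1} mod 17^{i+2}, f′(x) = 2x + 5. Iterate:
  r_0 = 8 (mod 17)
  r_1 = 127 (mod 289)
  r_2 = 994 (mod 4913)
Final: r = 994 satisfies f(r) ≡ 0 mod 17^3.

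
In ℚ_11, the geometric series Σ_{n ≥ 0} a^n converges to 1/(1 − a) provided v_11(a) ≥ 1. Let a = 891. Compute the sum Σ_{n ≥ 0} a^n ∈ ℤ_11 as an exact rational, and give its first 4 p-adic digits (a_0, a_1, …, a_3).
Σ a^n = 1/(1 − a) = -1/890;  first 4 digits = (1, 4, 1, 1)

v_11(a) = 1 ≥ 1, so the series converges in ℤ_11 to 1/(1 − a) = 1/(1 − 891) = -1/890. Expand this rational in ℤ_11: compute digits iteratively via d_i = x_i mod 11, x_{i+1} = (x_i − d_i)/11. The first 4 digits are (1, 4, 1, 1).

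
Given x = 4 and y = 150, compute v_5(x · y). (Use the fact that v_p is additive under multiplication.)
v_5(600) = 2

v_p(x) = 0 (factor: 4 = 5^0 · 4); v_p(y) = 2 (factor: 150 = 5^2 · 6). Additivity: v_p(xy) = v_p(x) + v_p(y) = 0 + 2 = 2. (Direct check: xy = 600 = 5^2 · (24).)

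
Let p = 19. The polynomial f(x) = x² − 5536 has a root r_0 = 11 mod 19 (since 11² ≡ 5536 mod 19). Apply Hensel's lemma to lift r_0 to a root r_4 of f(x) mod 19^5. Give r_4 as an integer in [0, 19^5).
r_4 = 77265 (mod 2476099)

Hensel's recurrence: r_{i+1} = r_i − f(r_i)·(f′(r_i))^{-1} mod 19^{i+2}, with f′(x) = 2x. Iterate:
  r_0 = 11 (mod 19)
  r_1 = 11 (mod 361)
  r_2 = 1816 (mod 6859)
  r_3 = 77265 (mod 130321)
  r_4 = 77265 (mod 2476099)
Final: r_4 = 77265, and one checks f(r_4) ≡ 0 mod 19^5.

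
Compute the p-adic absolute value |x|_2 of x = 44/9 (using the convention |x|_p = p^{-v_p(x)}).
|44/9|_2 = 1/4

Step 1 — compute v_2(x) by factoring powers of 2 out of the numerator and denominator: v_2(44/9) = 2. Step 2 — apply |x|_p = p^{-v_p(x)} = 2^{-2} = 1/4.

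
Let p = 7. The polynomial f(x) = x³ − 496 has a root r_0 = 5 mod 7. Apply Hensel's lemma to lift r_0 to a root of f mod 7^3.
r_2 = 236 (mod 343)

Hensel: r_{i+1} = r_i − f(r_i)/f′(r_i) mod 7^{i+2}, where f′(x) = 3x². Iterate:
  r_0 = 5 (mod 7)
  r_1 = 40 (mod 49)
  r_2 = 236 (mod 343)
Final: r = 236 with f(r) ≡ 0 mod 7^3.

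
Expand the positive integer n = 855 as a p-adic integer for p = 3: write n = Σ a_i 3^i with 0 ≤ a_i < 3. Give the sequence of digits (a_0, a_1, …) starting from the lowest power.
(a_0, a_1, …) = (0, 0, 2, 1, 1, 0, 1)

Repeated division by 3 gives the digits low-to-high: 855 = 2·3^2 + 1·3^3 + 1·3^4 + 1·3^6. Digit sequence: (0, 0, 2, 1, 1, 0, 1).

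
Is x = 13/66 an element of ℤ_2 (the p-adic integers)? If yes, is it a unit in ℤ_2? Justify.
x ∉ ℤ_2 (v_2(x) = -1 < 0)

ℤ_2 = {x ∈ ℚ_2 : v_2(x) ≥ 0} and ℤ_2^× = {x ∈ ℤ_2 : v_2(x) = 0}. Here v_2(13/66) = v_2(num) − v_2(den) = -1; compare against these criteria.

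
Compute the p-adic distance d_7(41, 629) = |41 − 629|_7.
d_7(41, 629) = 1/49

Step 1 — x − y = 41 − 629 = -588. Step 2 — v_7(-588) = 2 (factor: -588 = −(7^2 · 12); the sign does not affect v_p). Step 3 — |x − y|_7 = 7^{-2} = 1/49.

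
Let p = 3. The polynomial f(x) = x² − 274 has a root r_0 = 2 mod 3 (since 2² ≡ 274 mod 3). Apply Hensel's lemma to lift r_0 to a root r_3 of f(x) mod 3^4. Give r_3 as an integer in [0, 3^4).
r_3 = 29 (mod 81)

Hensel's recurrence: r_{i+1} = r_i − f(r_i)·(f′(r_i))^{-1} mod 3^{i+2}, with f′(x) = 2x. Iterate:
  r_0 = 2 (mod 3)
  r_1 = 2 (mod 9)
  r_2 = 2 (mod 27)
  r_3 = 29 (mod 81)
Final: r_3 = 29, and one checks f(r_3) ≡ 0 mod 3^4.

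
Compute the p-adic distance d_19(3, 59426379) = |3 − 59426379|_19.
d_19(3, 59426379) = 1/2476099

Step 1 — x − y = 3 − 59426379 = -59426376. Step 2 — v_19(-59426376) = 5 (factor: -59426376 = −(19^5 · 24); the sign does not affect v_p). Step 3 — |x − y|_19 = 19^{-5} = 1/2476099.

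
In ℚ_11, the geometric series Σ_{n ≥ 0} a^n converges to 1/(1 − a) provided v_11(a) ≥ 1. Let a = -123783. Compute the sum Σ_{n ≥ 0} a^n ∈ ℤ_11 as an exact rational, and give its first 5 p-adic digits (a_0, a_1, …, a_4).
Σ a^n = 1/(1 − a) = 1/123784;  first 5 digits = (1, 0, 0, 6, 2)

v_11(a) = 3 ≥ 1, so the series converges in ℤ_11 to 1/(1 − a) = 1/(1 − (-123783)) = 1/123784. Expand this rational in ℤ_11: compute digits iteratively via d_i = x_i mod 11, x_{i+1} = (x_i − d_i)/11. The first 5 digits are (1, 0, 0, 6, 2).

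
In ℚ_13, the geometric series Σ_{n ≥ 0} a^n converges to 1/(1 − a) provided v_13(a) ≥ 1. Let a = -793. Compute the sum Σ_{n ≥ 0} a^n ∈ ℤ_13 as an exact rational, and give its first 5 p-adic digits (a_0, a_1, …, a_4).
Σ a^n = 1/(1 − a) = 1/794;  first 5 digits = (1, 4, 11, 11, 3)

v_13(a) = 1 ≥ 1, so the series converges in ℤ_13 to 1/(1 − a) = 1/(1 − (-793)) = 1/794. Expand this rational in ℤ_13: compute digits iteratively via d_i = x_i mod 13, x_{i+1} = (x_i − d_i)/13. The first 5 digits are (1, 4, 11, 11, 3).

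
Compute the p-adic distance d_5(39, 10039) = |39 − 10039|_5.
d_5(39, 10039) = 1/625

Step 1 — x − y = 39 − 10039 = -10000. Step 2 — v_5(-10000) = 4 (factor: -10000 = −(5^4 · 16); the sign does not affect v_p). Step 3 — |x − y|_5 = 5^{-4} = 1/625.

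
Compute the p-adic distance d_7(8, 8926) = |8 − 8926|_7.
d_7(8, 8926) = 1/343

Step 1 — x − y = 8 − 8926 = -8918. Step 2 — v_7(-8918) = 3 (factor: -8918 = −(7^3 · 26); the sign does not affect v_p). Step 3 — |x − y|_7 = 7^{-3} = 1/343.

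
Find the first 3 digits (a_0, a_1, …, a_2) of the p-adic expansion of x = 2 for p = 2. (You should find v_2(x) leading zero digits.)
(a_0, …, a_2) = (0, 1, 0)

v_2(2) = 1, so a_0 = ... = a_0 = 0. Factor out: x = 2^1 · u with u = 1 a unit in ℤ_2. Expand u iteratively via a_{v+i} = u_i mod 2, u_{i+1} = (u_i − a_{v+i})/2:
  u_0 = 1;  a_1 = 1;  u_1 = (u_0 − 1)/2 = 0
  u_1 = 0;  a_2 = 0;  u_2 = (u_1 − 0)/2 = 0
Digits: (0, 1, 0).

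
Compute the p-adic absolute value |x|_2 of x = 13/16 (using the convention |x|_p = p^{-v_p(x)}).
|13/16|_2 = 16

Step 1 — compute v_2(x) by factoring powers of 2 out of the numerator and denominator: v_2(13/16) = -4. Step 2 — apply |x|_p = p^{-v_p(x)} = 2^{4} = 16.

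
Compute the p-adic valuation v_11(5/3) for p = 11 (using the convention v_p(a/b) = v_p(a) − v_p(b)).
v_11(5/3) = 0

Factor powers of 11 from the numerator and denominator of the reduced fraction: 5 = 11^0 · 5 and 3 = 11^0 · 3. Apply v_p(a/b) = v_p(a) − v_p(b): v_11(5/3) = 0 − 0 = 0.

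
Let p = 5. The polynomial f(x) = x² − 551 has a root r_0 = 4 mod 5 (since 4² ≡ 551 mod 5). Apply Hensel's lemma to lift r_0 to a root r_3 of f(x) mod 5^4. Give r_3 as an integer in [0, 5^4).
r_3 = 349 (mod 625)

Hensel's recurrence: r_{i+1} = r_i − f(r_i)·(f′(r_i))^{-1} mod 5^{i+2}, with f′(x) = 2x. Iterate:
  r_0 = 4 (mod 5)
  r_1 = 24 (mod 25)
  r_2 = 99 (mod 125)
  r_3 = 349 (mod 625)
Final: r_3 = 349, and one checks f(r_3) ≡ 0 mod 5^4.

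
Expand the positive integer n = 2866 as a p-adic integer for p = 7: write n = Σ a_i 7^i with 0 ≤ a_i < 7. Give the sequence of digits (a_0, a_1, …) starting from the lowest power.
(a_0, a_1, …) = (3, 3, 2, 1, 1)

Repeated division by 7 gives the digits low-to-high: 2866 = 3 + 3·7^1 + 2·7^2 + 1·7^3 + 1·7^4. Digit sequence: (3, 3, 2, 1, 1).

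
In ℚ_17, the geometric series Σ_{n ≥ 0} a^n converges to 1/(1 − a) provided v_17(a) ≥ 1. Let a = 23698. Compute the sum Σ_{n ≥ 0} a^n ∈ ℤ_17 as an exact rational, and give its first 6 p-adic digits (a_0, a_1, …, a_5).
Σ a^n = 1/(1 − a) = -1/23697;  first 6 digits = (1, 0, 14, 4, 9, 4)

v_17(a) = 2 ≥ 1, so the series converges in ℤ_17 to 1/(1 − a) = 1/(1 − 23698) = -1/23697. Expand this rational in ℤ_17: compute digits iteratively via d_i = x_i mod 17, x_{i+1} = (x_i − d_i)/17. The first 6 digits are (1, 0, 14, 4, 9, 4).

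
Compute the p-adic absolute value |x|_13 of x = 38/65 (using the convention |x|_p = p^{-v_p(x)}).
|38/65|_13 = 13

Step 1 — compute v_13(x) by factoring powers of 13 out of the numerator and denominator: v_13(38/65) = -1. Step 2 — apply |x|_p = p^{-v_p(x)} = 13^{1} = 13.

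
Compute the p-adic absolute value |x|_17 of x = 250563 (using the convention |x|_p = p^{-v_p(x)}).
|250563|_17 = 1/83521

Step 1 — compute v_17(x) by factoring powers of 17 out of the numerator and denominator: v_17(250563) = 4. Step 2 — apply |x|_p = p^{-v_p(x)} = 17^{-4} = 1/83521.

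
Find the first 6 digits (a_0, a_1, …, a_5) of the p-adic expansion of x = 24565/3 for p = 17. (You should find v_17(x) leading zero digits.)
(a_0, …, a_5) = (0, 0, 0, 13, 5, 11)

v_17(24565/3) = 3, so a_0 = ... = a_2 = 0. Factor out: x = 17^3 · u with u = 5/3 a unit in ℤ_17. Expand u iteratively via a_{v+i} = u_i mod 17, u_{i+1} = (u_i − a_{v+i})/17:
  u_0 = 5/3;  a_3 = 13;  u_1 = (u_0 − 13)/17 = -2/3
  u_1 = -2/3;  a_4 = 5;  u_2 = (u_1 − 5)/17 = -1/3
  u_2 = -1/3;  a_5 = 11;  u_3 = (u_2 − 11)/17 = -2/3
Digits: (0, 0, 0, 13, 5, 11).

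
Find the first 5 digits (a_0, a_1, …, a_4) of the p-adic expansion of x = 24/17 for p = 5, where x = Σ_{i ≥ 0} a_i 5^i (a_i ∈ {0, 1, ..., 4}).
(a_0, …, a_4) = (2, 4, 3, 1, 2)

v_5(24/17) = 0 (numerator and denominator both coprime to 5), so x ∈ ℤ_5^×. Compute digits iteratively via a_i = x_i mod 5, x_{i+1} = (x_i − a_i)/5, with x_0 = x:
  x_0 = 24/17;  a_0 = 2;  x_1 = (x_0 − 2)/5 = -2/17
  x_1 = -2/17;  a_1 = 4;  x_2 = (x_1 − 4)/5 = -14/17
  x_2 = -14/17;  a_2 = 3;  x_3 = (x_2 − 3)/5 = -13/17
  x_3 = -13/17;  a_3 = 1;  x_4 = (x_3 − 1)/5 = -6/17
  x_4 = -6/17;  a_4 = 2;  x_5 = (x_4 − 2)/5 = -8/17
Digits: (2, 4, 3, 1, 2).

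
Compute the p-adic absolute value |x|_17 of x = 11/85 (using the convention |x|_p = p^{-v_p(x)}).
|11/85|_17 = 17

Step 1 — compute v_17(x) by factoring powers of 17 out of the numerator and denominator: v_17(11/85) = -1. Step 2 — apply |x|_p = p^{-v_p(x)} = 17^{1} = 17.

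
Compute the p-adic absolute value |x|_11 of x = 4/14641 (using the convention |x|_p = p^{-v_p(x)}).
|4/14641|_11 = 14641

Step 1 — compute v_11(x) by factoring powers of 11 out of the numerator and denominator: v_11(4/14641) = -4. Step 2 — apply |x|_p = p^{-v_p(x)} = 11^{4} = 14641.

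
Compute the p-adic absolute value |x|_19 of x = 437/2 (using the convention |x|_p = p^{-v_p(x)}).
|437/2|_19 = 1/19

Step 1 — compute v_19(x) by factoring powers of 19 out of the numerator and denominator: v_19(437/2) = 1. Step 2 — apply |x|_p = p^{-v_p(x)} = 19^{-1} = 1/19.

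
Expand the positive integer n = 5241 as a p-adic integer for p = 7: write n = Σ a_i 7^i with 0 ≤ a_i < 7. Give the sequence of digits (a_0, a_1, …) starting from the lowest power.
(a_0, a_1, …) = (5, 6, 1, 1, 2)

Repeated division by 7 gives the digits low-to-high: 5241 = 5 + 6·7^1 + 1·7^2 + 1·7^3 + 2·7^4. Digit sequence: (5, 6, 1, 1, 2).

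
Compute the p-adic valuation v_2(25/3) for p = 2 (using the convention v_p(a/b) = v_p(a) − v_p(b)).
v_2(25/3) = 0

Factor powers of 2 from the numerator and denominator of the reduced fraction: 25 = 2^0 · 25 and 3 = 2^0 · 3. Apply v_p(a/b) = v_p(a) − v_p(b): v_2(25/3) = 0 − 0 = 0.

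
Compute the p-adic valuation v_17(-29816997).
v_17(-29816997) = 5

v_17(n) is the largest exponent k such that 17^k divides n. Factor out: -29816997 = -17^5 · 21. (Sign doesn't affect v_p.) So v_17(-29816997) = 5.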